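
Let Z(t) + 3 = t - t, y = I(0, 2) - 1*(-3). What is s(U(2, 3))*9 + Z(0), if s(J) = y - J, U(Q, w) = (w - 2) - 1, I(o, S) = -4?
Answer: -12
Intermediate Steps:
U(Q, w) = -3 + w (U(Q, w) = (-2 + w) - 1 = -3 + w)
y = -1 (y = -4 - 1*(-3) = -4 + 3 = -1)
Z(t) = -3 (Z(t) = -3 + (t - t) = -3 + 0 = -3)
s(J) = -1 - J
s(U(2, 3))*9 + Z(0) = (-1 - (-3 + 3))*9 - 3 = (-1 - 1*0)*9 - 3 = (-1 + 0)*9 - 3 = -1*9 - 3 = -9 - 3 = -12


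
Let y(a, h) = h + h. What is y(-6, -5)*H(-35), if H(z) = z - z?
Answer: 0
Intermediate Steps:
H(z) = 0
y(a, h) = 2*h
y(-6, -5)*H(-35) = (2*(-5))*0 = -10*0 = 0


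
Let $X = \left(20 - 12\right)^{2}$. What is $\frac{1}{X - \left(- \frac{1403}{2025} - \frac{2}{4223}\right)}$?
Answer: $\frac{8551575}{553229719} \approx 0.015458$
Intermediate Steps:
$X = 64$ ($X = \left(20 - 12\right)^{2} = 8^{2} = 64$)
$\frac{1}{X - \left(- \frac{1403}{2025} - \frac{2}{4223}\right)} = \frac{1}{64 - \left(- \frac{1403}{2025} - \frac{2}{4223}\right)} = \frac{1}{64 - - \frac{5928919}{8551575}} = \frac{1}{64 + \left(\frac{2}{4223} + \frac{1403}{2025}\right)} = \frac{1}{64 + \frac{5928919}{8551575}} = \frac{1}{\frac{553229719}{8551575}} = \frac{8551575}{553229719}$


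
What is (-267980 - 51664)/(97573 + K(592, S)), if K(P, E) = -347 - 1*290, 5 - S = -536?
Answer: -26637/8078 ≈ -3.2975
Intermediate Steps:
S = 541 (S = 5 - 1*(-536) = 5 + 536 = 541)
K(P, E) = -637 (K(P, E) = -347 - 290 = -637)
(-267980 - 51664)/(97573 + K(592, S)) = (-267980 - 51664)/(97573 - 637) = -319644/96936 = -319644*1/96936 = -26637/8078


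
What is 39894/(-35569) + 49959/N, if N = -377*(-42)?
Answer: 4195275/2063002 ≈ 2.0336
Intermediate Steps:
N = 15834
39894/(-35569) + 49959/N = 39894/(-35569) + 49959/15834 = 39894*(-1/35569) + 49959*(1/15834) = -39894/35569 + 183/58 = 4195275/2063002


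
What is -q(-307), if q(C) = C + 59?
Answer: 248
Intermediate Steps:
q(C) = 59 + C
-q(-307) = -(59 - 307) = -1*(-248) = 248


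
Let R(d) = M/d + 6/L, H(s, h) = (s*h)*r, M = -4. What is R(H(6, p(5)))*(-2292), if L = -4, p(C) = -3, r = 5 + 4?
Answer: 91298/27 ≈ 3381.4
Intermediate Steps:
r = 9
H(s, h) = 9*h*s (H(s, h) = (s*h)*9 = (h*s)*9 = 9*h*s)
R(d) = -3/2 - 4/d (R(d) = -4/d + 6/(-4) = -4/d + 6*(-1/4) = -4/d - 3/2 = -3/2 - 4/d)
R(H(6, p(5)))*(-2292) = (-3/2 - 4/(9*(-3)*6))*(-2292) = (-3/2 - 4/(-162))*(-2292) = (-3/2 - 4*(-1/162))*(-2292) = (-3/2 + 2/81)*(-2292) = -239/162*(-2292) = 91298/27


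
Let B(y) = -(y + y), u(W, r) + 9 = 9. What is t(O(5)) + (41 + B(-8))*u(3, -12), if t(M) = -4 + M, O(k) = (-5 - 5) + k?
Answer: -9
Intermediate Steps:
u(W, r) = 0 (u(W, r) = -9 + 9 = 0)
O(k) = -10 + k
B(y) = -2*y
t(O(5)) + (41 + B(-8))*u(3, -12) = (-4 + (-10 + 5)) + (41 - 2*(-8))*0 = (-4 - 5) + (41 + 16)*0 = -9 + 57*0 = -9 + 0 = -9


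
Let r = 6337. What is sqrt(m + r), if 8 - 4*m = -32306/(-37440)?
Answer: sqrt(61704261710)/3120 ≈ 79.616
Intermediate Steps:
m = 133607/74880 (m = 2 - (-16153)/(2*(-37440)) = 2 - (-16153)*(-1)/(2*37440) = 2 - 1/4*16153/18720 = 2 - 16153/74880 = 133607/74880 ≈ 1.7843)
sqrt(m + r) = sqrt(133607/74880 + 6337) = sqrt(474648167/74880) = sqrt(61704261710)/3120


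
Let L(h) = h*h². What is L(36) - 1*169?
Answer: 46487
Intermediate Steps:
L(h) = h³
L(36) - 1*169 = 36³ - 1*169 = 46656 - 169 = 46487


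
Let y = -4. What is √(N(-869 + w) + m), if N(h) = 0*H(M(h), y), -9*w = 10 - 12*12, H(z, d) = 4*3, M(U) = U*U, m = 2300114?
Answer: √2300114 ≈ 1516.6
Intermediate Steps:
M(U) = U²
H(z, d) = 12
w = 134/9 (w = -(10 - 12*12)/9 = -(10 - 144)/9 = -⅑*(-134) = 134/9 ≈ 14.889)
N(h) = 0 (N(h) = 0*12 = 0)
√(N(-869 + w) + m) = √(0 + 2300114) = √2300114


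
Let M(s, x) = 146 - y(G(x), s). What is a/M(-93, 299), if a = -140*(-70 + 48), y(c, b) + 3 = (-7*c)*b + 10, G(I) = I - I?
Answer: 3080/139 ≈ 22.158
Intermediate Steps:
G(I) = 0
y(c, b) = 7 - 7*b*c (y(c, b) = -3 + ((-7*c)*b + 10) = -3 + (-7*b*c + 10) = -3 + (10 - 7*b*c) = 7 - 7*b*c)
a = 3080 (a = -140*(-22) = 3080)
M(s, x) = 139 (M(s, x) = 146 - (7 - 7*s*0) = 146 - (7 + 0) = 146 - 1*7 = 146 - 7 = 139)
a/M(-93, 299) = 3080/139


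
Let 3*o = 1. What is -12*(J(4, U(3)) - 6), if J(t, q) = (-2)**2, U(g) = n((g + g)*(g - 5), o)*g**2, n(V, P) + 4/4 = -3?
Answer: 24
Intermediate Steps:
o = 1/3 (o = (1/3)*1 = 1/3 ≈ 0.33333)
n(V, P) = -4 (n(V, P) = -1 - 3 = -4)
U(g) = -4*g**2
J(t, q) = 4
-12*(J(4, U(3)) - 6) = -12*(4 - 6) = -12*(-2) = 24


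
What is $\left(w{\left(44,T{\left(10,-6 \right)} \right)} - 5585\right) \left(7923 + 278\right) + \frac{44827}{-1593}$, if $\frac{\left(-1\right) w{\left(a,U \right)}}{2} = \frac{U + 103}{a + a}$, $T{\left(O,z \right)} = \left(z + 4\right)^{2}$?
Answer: $- \frac{3211794628859}{70092} \approx -4.5823 \cdot 10^{7}$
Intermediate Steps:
$T{\left(O,z \right)} = \left(4 + z\right)^{2}$
$w{\left(a,U \right)} = - \frac{103 + U}{a}$ ($w{\left(a,U \right)} = - 2 \frac{U + 103}{a + a} = - 2 \frac{103 + U}{2 a} = - \frac{103 + U}{a}$)
$\left(w{\left(44,T{\left(10,-6 \right)} \right)} - 5585\right) \left(7923 + 278\right) + \frac{44827}{-1593} = \left(\frac{-103 - \left(4 - 6\right)^{2}}{44} - 5585\right) \left(7923 + 278\right) + \frac{44827}{-1593} = \left(\frac{-103 - \left(-2\right)^{2}}{44} - 5585\right) 8201 + 44827 \left(- \frac{1}{1593}\right) = \left(\frac{-103 - 4}{44} - 5585\right) 8201 - \frac{44827}{1593} = \left(\frac{1}{44} \left(-107\right) - 5585\right) 8201 - \frac{44827}{1593} = \left(- \frac{107}{44} - 5585\right) 8201 - \frac{44827}{1593} = \left(- \frac{245847}{44}\right) 8201 - \frac{44827}{1593} = - \frac{2016191247}{44} - \frac{44827}{1593} = - \frac{3211794628859}{70092}$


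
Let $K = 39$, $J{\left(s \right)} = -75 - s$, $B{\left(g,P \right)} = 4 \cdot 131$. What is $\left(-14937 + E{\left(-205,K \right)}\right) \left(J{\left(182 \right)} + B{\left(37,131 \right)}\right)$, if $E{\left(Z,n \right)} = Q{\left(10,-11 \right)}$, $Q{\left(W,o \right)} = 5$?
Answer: $-3986844$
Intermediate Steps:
$B{\left(g,P \right)} = 524$
$E{\left(Z,n \right)} = 5$
$\left(-14937 + E{\left(-205,K \right)}\right) \left(J{\left(182 \right)} + B{\left(37,131 \right)}\right) = \left(-14937 + 5\right) \left(\left(-75 - 182\right) + 524\right) = - 14932 \left(\left(-75 - 182\right) + 524\right) = - 14932 \left(-257 + 524\right) = \left(-14932\right) 267 = -3986844$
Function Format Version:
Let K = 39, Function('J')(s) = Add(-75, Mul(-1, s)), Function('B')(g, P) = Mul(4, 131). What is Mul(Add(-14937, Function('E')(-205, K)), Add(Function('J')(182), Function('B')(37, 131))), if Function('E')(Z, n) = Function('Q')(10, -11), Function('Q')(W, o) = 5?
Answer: -3986844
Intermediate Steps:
Function('B')(g, P) = 524
Function('E')(Z, n) = 5
Mul(Add(-14937, Function('E')(-205, K)), Add(Function('J')(182), Function('B')(37, 131))) = Mul(Add(-14937, 5), Add(Add(-75, Mul(-1, 182)), 524)) = Mul(-14932, Add(Add(-75, -182), 524)) = Mul(-14932, Add(-257, 524)) = Mul(-14932, 267) = -3986844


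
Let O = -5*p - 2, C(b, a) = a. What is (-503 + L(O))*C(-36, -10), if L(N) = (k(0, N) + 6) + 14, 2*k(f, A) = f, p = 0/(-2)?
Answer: 4830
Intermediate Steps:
p = 0 (p = 0*(-1/2) = 0)
k(f, A) = f/2
O = -2 (O = -5*0 - 2 = 0 - 2 = -2)
L(N) = 20 (L(N) = ((1/2)*0 + 6) + 14 = (0 + 6) + 14 = 6 + 14 = 20)
(-503 + L(O))*C(-36, -10) = (-503 + 20)*(-10) = -483*(-10) = 4830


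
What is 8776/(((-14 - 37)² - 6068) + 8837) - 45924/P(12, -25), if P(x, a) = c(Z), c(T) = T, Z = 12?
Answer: -10271107/2685 ≈ -3825.4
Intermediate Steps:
P(x, a) = 12
8776/(((-14 - 37)² - 6068) + 8837) - 45924/P(12, -25) = 8776/(((-14 - 37)² - 6068) + 8837) - 45924/12 = 8776/(((-51)² - 6068) + 8837) - 45924*1/12 = 8776/((2601 - 6068) + 8837) - 3827 = 8776/(-3467 + 8837) - 3827 = 8776/5370 - 3827 = 8776*(1/5370) - 3827 = 4388/2685 - 3827 = -10271107/2685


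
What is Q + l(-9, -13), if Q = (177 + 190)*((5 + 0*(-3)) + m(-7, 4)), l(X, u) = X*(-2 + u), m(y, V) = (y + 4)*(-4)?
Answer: 6374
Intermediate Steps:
m(y, V) = -16 - 4*y (m(y, V) = (4 + y)*(-4) = -16 - 4*y)
Q = 6239 (Q = (177 + 190)*((5 + 0*(-3)) + (-16 - 4*(-7))) = 367*((5 + 0) + (-16 + 28)) = 367*(5 + 12) = 367*17 = 6239)
Q + l(-9, -13) = 6239 - 9*(-2 - 13) = 6239 - 9*(-15) = 6239 + 135 = 6374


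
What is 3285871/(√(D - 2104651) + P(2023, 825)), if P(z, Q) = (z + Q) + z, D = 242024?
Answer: 16005477641/25589268 - 3285871*I*√1862627/25589268 ≈ 625.48 - 175.25*I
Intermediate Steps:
P(z, Q) = Q + 2*z (P(z, Q) = (Q + z) + z = Q + 2*z)
3285871/(√(D - 2104651) + P(2023, 825)) = 3285871/(√(242024 - 2104651) + (825 + 2*2023)) = 3285871/(√(-1862627) + (825 + 4046)) = 3285871/(I*√1862627 + 4871) = 3285871/(4871 + I*√1862627)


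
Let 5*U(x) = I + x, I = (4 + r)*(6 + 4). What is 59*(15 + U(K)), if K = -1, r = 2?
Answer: 7906/5 ≈ 1581.2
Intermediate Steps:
I = 60 (I = (4 + 2)*(6 + 4) = 6*10 = 60)
U(x) = 12 + x/5 (U(x) = (60 + x)/5 = 12 + x/5)
59*(15 + U(K)) = 59*(15 + (12 + (1/5)*(-1))) = 59*(15 + (12 - 1/5)) = 59*(15 + 59/5) = 59*(134/5) = 7906/5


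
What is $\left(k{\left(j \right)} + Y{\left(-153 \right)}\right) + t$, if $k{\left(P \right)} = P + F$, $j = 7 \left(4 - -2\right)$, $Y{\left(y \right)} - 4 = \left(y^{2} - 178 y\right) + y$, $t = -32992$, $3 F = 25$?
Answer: $\frac{52657}{3} \approx 17552.0$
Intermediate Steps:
$F = \frac{25}{3}$ ($F = \frac{1}{3} \cdot 25 = \frac{25}{3} \approx 8.3333$)
$Y{\left(y \right)} = 4 + y^{2} - 177 y$ ($Y{\left(y \right)} = 4 + \left(\left(y^{2} - 178 y\right) + y\right) = 4 + \left(y^{2} - 177 y\right) = 4 + y^{2} - 177 y$)
$j = 42$ ($j = 7 \left(4 + 2\right) = 7 \cdot 6 = 42$)
$k{\left(P \right)} = \frac{25}{3} + P$ ($k{\left(P \right)} = P + \frac{25}{3} = \frac{25}{3} + P$)
$\left(k{\left(j \right)} + Y{\left(-153 \right)}\right) + t = \left(\left(\frac{25}{3} + 42\right) + \left(4 + \left(-153\right)^{2} - -27081\right)\right) - 32992 = \left(\frac{151}{3} + \left(4 + 23409 + 27081\right)\right) - 32992 = \left(\frac{151}{3} + 50494\right) - 32992 = \frac{151633}{3} - 32992 = \frac{52657}{3}$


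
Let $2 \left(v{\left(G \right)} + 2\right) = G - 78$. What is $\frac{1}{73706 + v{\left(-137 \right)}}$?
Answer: $\frac{2}{147193} \approx 1.3588 \cdot 10^{-5}$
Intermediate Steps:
$v{\left(G \right)} = -41 + \frac{G}{2}$ ($v{\left(G \right)} = -2 + \frac{G - 78}{2} = -2 + \frac{-78 + G}{2} = -2 + \left(-39 + \frac{G}{2}\right) = -41 + \frac{G}{2}$)
$\frac{1}{73706 + v{\left(-137 \right)}} = \frac{1}{73706 + \left(-41 + \frac{1}{2} \left(-137\right)\right)} = \frac{1}{73706 - \frac{219}{2}} = \frac{1}{\frac{147193}{2}} = \frac{2}{147193}$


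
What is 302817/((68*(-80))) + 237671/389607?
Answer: -116686692679/2119462080 ≈ -55.055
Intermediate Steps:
302817/((68*(-80))) + 237671/389607 = 302817/(-5440) + 237671*(1/389607) = 302817*(-1/5440) + 237671/389607 = -302817/5440 + 237671/389607 = -116686692679/2119462080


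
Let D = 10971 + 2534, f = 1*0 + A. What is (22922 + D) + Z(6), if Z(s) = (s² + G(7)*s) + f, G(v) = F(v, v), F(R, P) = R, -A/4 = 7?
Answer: 36477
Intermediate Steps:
A = -28 (A = -4*7 = -28)
f = -28 (f = 1*0 - 28 = 0 - 28 = -28)
G(v) = v
Z(s) = -28 + s² + 7*s (Z(s) = (s² + 7*s) - 28 = -28 + s² + 7*s)
D = 13505
(22922 + D) + Z(6) = (22922 + 13505) + (-28 + 6² + 7*6) = 36427 + (-28 + 36 + 42) = 36427 + 50 = 36477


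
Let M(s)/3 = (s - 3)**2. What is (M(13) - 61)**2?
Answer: 57121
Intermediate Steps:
M(s) = 3*(-3 + s)**2 (M(s) = 3*(s - 3)**2 = 3*(-3 + s)**2)
(M(13) - 61)**2 = (3*(-3 + 13)**2 - 61)**2 = (3*10**2 - 61)**2 = (3*100 - 61)**2 = (300 - 61)**2 = 239**2 = 57121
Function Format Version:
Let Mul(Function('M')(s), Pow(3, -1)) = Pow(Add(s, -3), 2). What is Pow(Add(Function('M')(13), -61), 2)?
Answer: 57121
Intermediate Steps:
Function('M')(s) = Mul(3, Pow(Add(-3, s), 2)) (Function('M')(s) = Mul(3, Pow(Add(s, -3), 2)) = Mul(3, Pow(Add(-3, s), 2)))
Pow(Add(Function('M')(13), -61), 2) = Pow(Add(Mul(3, Pow(Add(-3, 13), 2)), -61), 2) = Pow(Add(Mul(3, Pow(10, 2)), -61), 2) = Pow(Add(Mul(3, 100), -61), 2) = Pow(Add(300, -61), 2) = Pow(239, 2) = 57121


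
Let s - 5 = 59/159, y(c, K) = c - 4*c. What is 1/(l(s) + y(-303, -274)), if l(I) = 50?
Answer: 1/959 ≈ 0.0010428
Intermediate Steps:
y(c, K) = -3*c
s = 854/159 (s = 5 + 59/159 = 854/159 ≈ 5.3711)
1/(l(s) + y(-303, -274)) = 1/(50 - 3*(-303)) = 1/(50 + 909) = 1/959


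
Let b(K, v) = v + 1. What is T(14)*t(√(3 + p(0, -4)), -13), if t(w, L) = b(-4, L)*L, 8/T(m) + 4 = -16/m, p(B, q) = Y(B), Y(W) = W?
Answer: -728/3 ≈ -242.67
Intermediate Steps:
p(B, q) = B
b(K, v) = 1 + v
T(m) = 8/(-4 - 16/m)
t(w, L) = L*(1 + L) (t(w, L) = (1 + L)*L = L*(1 + L))
T(14)*t(√(3 + p(0, -4)), -13) = (-2*14/(4 + 14))*(-13*(1 - 13)) = (-2*14/18)*(-13*(-12)) = -2*14*1/18*156 = -14/9*156 = -728/3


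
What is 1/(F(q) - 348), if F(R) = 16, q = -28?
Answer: -1/332 ≈ -0.0030120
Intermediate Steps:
1/(F(q) - 348) = 1/(16 - 348) = 1/(-332) = -1/332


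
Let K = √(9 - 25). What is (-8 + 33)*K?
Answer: 100*I ≈ 100.0*I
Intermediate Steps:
K = 4*I (K = √(-16) = 4*I ≈ 4.0*I)
(-8 + 33)*K = (-8 + 33)*(4*I) = 25*(4*I) = 100*I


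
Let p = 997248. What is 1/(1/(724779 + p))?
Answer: 1722027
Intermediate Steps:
1/(1/(724779 + p)) = 1/(1/(724779 + 997248)) = 1/(1/1722027) = 1722027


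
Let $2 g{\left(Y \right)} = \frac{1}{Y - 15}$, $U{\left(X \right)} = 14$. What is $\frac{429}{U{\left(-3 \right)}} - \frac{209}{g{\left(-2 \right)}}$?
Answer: $\frac{99913}{14} \approx 7136.6$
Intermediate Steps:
$g{\left(Y \right)} = \frac{1}{2 \left(-15 + Y\right)}$ ($g{\left(Y \right)} = \frac{1}{2 \left(Y - 15\right)} = \frac{1}{2 \left(-15 + Y\right)}$)
$\frac{429}{U{\left(-3 \right)}} - \frac{209}{g{\left(-2 \right)}} = \frac{429}{14} - \frac{209}{\frac{1}{2} \frac{1}{-15 - 2}} = 429 \cdot \frac{1}{14} - \frac{209}{\frac{1}{2} \frac{1}{-17}} = \frac{429}{14} - \frac{209}{\frac{1}{2} \left(- \frac{1}{17}\right)} = \frac{429}{14} - \frac{209}{- \frac{1}{34}} = \frac{429}{14} - -7106 = \frac{429}{14} + 7106 = \frac{99913}{14}$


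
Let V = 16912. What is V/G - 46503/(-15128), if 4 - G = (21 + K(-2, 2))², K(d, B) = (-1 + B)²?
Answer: -7297603/226920 ≈ -32.159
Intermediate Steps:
G = -480 (G = 4 - (21 + (-1 + 2)²)² = 4 - (21 + 1²)² = 4 - (21 + 1)² = 4 - 1*22² = 4 - 1*484 = 4 - 484 = -480)
V/G - 46503/(-15128) = 16912/(-480) - 46503/(-15128) = 16912*(-1/480) - 46503*(-1/15128) = -1057/30 + 46503/15128 = -7297603/226920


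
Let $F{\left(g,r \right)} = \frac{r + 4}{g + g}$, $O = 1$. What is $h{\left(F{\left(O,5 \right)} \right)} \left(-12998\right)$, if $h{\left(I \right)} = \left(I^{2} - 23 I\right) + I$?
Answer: $\frac{2047185}{2} \approx 1.0236 \cdot 10^{6}$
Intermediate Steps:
$F{\left(g,r \right)} = \frac{4 + r}{2 g}$
$h{\left(I \right)} = I^{2} - 22 I$
$h{\left(F{\left(O,5 \right)} \right)} \left(-12998\right) = \frac{4 + 5}{2 \cdot 1} \left(-22 + \frac{4 + 5}{2 \cdot 1}\right) \left(-12998\right) = \frac{1}{2} \cdot 1 \cdot 9 \left(-22 + \frac{1}{2} \cdot 1 \cdot 9\right) \left(-12998\right) = \frac{9 \left(-22 + \frac{9}{2}\right)}{2} \left(-12998\right) = \frac{9}{2} \left(- \frac{35}{2}\right) \left(-12998\right) = \left(- \frac{315}{4}\right) \left(-12998\right) = \frac{2047185}{2}$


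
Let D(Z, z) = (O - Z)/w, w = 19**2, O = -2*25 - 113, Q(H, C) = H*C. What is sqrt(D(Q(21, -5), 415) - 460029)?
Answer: I*sqrt(166070527)/19 ≈ 678.25*I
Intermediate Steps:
Q(H, C) = C*H
O = -163 (O = -50 - 113 = -163)
w = 361
D(Z, z) = -163/361 - Z/361 (D(Z, z) = (-163 - Z)/361 = (-163 - Z)*(1/361) = -163/361 - Z/361)
sqrt(D(Q(21, -5), 415) - 460029) = sqrt((-163/361 - (-5)*21/361) - 460029) = sqrt((-163/361 - 1/361*(-105)) - 460029) = sqrt((-163/361 + 105/361) - 460029) = sqrt(-58/361 - 460029) = sqrt(-166070527/361) = I*sqrt(166070527)/19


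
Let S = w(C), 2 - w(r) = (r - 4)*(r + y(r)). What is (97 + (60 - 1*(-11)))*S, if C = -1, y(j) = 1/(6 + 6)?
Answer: -434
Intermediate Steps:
y(j) = 1/12
w(r) = 2 - (-4 + r)*(1/12 + r) (w(r) = 2 - (r - 4)*(r + 1/12) = 2 - (-4 + r)*(1/12 + r))
S = -31/12 (S = 7/3 - 1*(-1)² + (47/12)*(-1) = 7/3 - 1*1 - 47/12 = 7/3 - 1 - 47/12 = -31/12 ≈ -2.5833)
(97 + (60 - 1*(-11)))*S = (97 + (60 - 1*(-11)))*(-31/12) = (97 + (60 + 11))*(-31/12) = (97 + 71)*(-31/12) = 168*(-31/12) = -434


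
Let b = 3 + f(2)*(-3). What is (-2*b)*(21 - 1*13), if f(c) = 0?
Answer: -48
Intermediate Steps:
b = 3 (b = 3 + 0*(-3) = 3 + 0 = 3)
(-2*b)*(21 - 1*13) = (-2*3)*(21 - 1*13) = -6*(21 - 13) = -6*8 = -48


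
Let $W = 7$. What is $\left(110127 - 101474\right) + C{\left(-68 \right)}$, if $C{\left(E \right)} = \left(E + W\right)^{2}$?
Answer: $12374$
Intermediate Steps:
$C{\left(E \right)} = \left(7 + E\right)^{2}$ ($C{\left(E \right)} = \left(E + 7\right)^{2} = \left(7 + E\right)^{2}$)
$\left(110127 - 101474\right) + C{\left(-68 \right)} = \left(110127 - 101474\right) + \left(7 - 68\right)^{2} = 8653 + \left(-61\right)^{2} = 8653 + 3721 = 12374$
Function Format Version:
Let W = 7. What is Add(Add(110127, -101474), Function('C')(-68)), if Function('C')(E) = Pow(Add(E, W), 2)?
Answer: 12374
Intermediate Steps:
Function('C')(E) = Pow(Add(7, E), 2) (Function('C')(E) = Pow(Add(E, 7), 2) = Pow(Add(7, E), 2))
Add(Add(110127, -101474), Function('C')(-68)) = Add(Add(110127, -101474), Pow(Add(7, -68), 2)) = Add(8653, Pow(-61, 2)) = Add(8653, 3721) = 12374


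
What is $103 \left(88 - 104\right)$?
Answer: $-1648$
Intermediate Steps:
$103 \left(88 - 104\right) = 103 \left(-16\right) = -1648$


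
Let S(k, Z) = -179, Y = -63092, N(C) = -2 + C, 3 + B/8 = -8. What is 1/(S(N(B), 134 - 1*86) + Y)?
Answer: -1/63271 ≈ -1.5805e-5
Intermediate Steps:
B = -88 (B = -24 + 8*(-8) = -24 - 64 = -88)
1/(S(N(B), 134 - 1*86) + Y) = 1/(-179 - 63092) = 1/(-63271) = -1/63271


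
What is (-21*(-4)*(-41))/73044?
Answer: -287/6087 ≈ -0.047150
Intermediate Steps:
(-21*(-4)*(-41))/73044 = (-21*(-4)*(-41))*(1/73044) = (84*(-41))*(1/73044) = -3444*1/73044 = -287/6087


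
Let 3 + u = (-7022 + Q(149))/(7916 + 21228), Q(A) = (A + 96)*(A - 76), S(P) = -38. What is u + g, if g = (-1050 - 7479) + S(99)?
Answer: -249753217/29144 ≈ -8569.6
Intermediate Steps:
Q(A) = (-76 + A)*(96 + A) (Q(A) = (96 + A)*(-76 + A) = (-76 + A)*(96 + A))
u = -76569/29144 (u = -3 + (-7022 + (-7296 + 149² + 20*149))/(7916 + 21228) = -3 + (-7022 + (-7296 + 22201 + 2980))/29144 = -3 + (-7022 + 17885)*(1/29144) = -3 + 10863*(1/29144) = -3 + 10863/29144 = -76569/29144 ≈ -2.6273)
g = -8567 (g = (-1050 - 7479) - 38 = -8529 - 38 = -8567)
u + g = -76569/29144 - 8567 = -249753217/29144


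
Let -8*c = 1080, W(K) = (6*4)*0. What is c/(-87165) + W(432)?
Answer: 3/1937 ≈ 0.0015488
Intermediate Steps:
W(K) = 0 (W(K) = 24*0 = 0)
c = -135 (c = -⅛*1080 = -135)
c/(-87165) + W(432) = -135/(-87165) + 0 = -135*(-1/87165) + 0 = 3/1937 + 0 = 3/1937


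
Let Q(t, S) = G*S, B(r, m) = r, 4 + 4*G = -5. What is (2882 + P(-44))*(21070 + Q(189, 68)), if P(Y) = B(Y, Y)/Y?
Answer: 60303711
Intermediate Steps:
G = -9/4 (G = -1 + (1/4)*(-5) = -1 - 5/4 = -9/4 ≈ -2.2500)
Q(t, S) = -9*S/4
P(Y) = 1 (P(Y) = Y/Y = 1)
(2882 + P(-44))*(21070 + Q(189, 68)) = (2882 + 1)*(21070 - 9/4*68) = 2883*(21070 - 153) = 2883*20917 = 60303711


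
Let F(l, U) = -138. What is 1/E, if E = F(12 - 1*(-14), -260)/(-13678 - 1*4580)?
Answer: 3043/23 ≈ 132.30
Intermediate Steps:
E = 23/3043 (E = -138/(-13678 - 1*4580) = -138/(-13678 - 4580) = -138/(-18258) = -138*(-1/18258) = 23/3043 ≈ 0.0075583)
1/E = 1/(23/3043) = 3043/23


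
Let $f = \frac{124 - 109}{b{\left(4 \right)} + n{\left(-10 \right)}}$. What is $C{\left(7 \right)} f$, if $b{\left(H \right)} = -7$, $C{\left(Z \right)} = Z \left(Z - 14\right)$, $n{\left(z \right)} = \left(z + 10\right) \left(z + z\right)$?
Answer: $105$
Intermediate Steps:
$n{\left(z \right)} = 2 z \left(10 + z\right)$ ($n{\left(z \right)} = \left(10 + z\right) 2 z = 2 z \left(10 + z\right)$)
$C{\left(Z \right)} = Z \left(-14 + Z\right)$
$f = - \frac{15}{7}$ ($f = \frac{124 - 109}{-7 + 2 \left(-10\right) \left(10 - 10\right)} = \frac{15}{-7 + 2 \left(-10\right) 0} = \frac{15}{-7 + 0} = \frac{15}{-7} = 15 \left(- \frac{1}{7}\right) = - \frac{15}{7} \approx -2.1429$)
$C{\left(7 \right)} f = 7 \left(-14 + 7\right) \left(- \frac{15}{7}\right) = 7 \left(-7\right) \left(- \frac{15}{7}\right) = \left(-49\right) \left(- \frac{15}{7}\right) = 105$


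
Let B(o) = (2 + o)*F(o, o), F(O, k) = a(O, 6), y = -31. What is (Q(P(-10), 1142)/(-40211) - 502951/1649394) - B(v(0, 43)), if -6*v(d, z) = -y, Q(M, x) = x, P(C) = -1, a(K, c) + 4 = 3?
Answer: -116066540350/33161891067 ≈ -3.5000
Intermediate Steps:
a(K, c) = -1 (a(K, c) = -4 + 3 = -1)
F(O, k) = -1
v(d, z) = -31/6 (v(d, z) = -(-1)*(-31)/6 = -⅙*31 = -31/6)
B(o) = -2 - o (B(o) = (2 + o)*(-1) = -2 - o)
(Q(P(-10), 1142)/(-40211) - 502951/1649394) - B(v(0, 43)) = (1142/(-40211) - 502951/1649394) - (-2 - 1*(-31/6)) = (1142*(-1/40211) - 502951*1/1649394) - (-2 + 31/6) = (-1142/40211 - 502951/1649394) - 1*19/6 = -22107770609/66323782134 - 19/6 = -116066540350/33161891067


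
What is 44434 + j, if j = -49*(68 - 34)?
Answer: 42768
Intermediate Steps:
j = -1666 (j = -49*34 = -1666)
44434 + j = 44434 - 1666 = 42768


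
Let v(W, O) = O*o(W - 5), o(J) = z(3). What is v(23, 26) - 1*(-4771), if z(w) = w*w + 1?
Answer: 5031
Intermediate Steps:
z(w) = 1 + w**2 (z(w) = w**2 + 1 = 1 + w**2)
o(J) = 10 (o(J) = 1 + 3**2 = 1 + 9 = 10)
v(W, O) = 10*O (v(W, O) = O*10 = 10*O)
v(23, 26) - 1*(-4771) = 10*26 - 1*(-4771) = 260 + 4771 = 5031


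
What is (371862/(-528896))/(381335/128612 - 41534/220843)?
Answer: -1320252333310449/5214477863596864 ≈ -0.25319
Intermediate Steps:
(371862/(-528896))/(381335/128612 - 41534/220843) = (371862*(-1/528896))/(381335*(1/128612) - 41534*1/220843) = -185931/(264448*(381335/128612 - 41534/220843)) = -185931/(264448*78873394597/28403059916) = -185931/264448*28403059916/78873394597 = -1320252333310449/5214477863596864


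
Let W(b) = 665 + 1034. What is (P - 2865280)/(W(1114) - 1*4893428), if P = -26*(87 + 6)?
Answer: 2867698/4891729 ≈ 0.58623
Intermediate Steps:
W(b) = 1699
P = -2418 (P = -26*93 = -2418)
(P - 2865280)/(W(1114) - 1*4893428) = (-2418 - 2865280)/(1699 - 1*4893428) = -2867698/(1699 - 4893428) = -2867698/(-4891729) = -2867698*(-1/4891729) = 2867698/4891729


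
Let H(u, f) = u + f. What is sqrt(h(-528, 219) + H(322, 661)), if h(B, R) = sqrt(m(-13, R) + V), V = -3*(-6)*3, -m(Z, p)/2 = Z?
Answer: sqrt(983 + 4*sqrt(5)) ≈ 31.495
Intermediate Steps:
m(Z, p) = -2*Z
V = 54 (V = 18*3 = 54)
H(u, f) = f + u
h(B, R) = 4*sqrt(5) (h(B, R) = sqrt(-2*(-13) + 54) = sqrt(26 + 54) = sqrt(80) = 4*sqrt(5))
sqrt(h(-528, 219) + H(322, 661)) = sqrt(4*sqrt(5) + (661 + 322)) = sqrt(4*sqrt(5) + 983) = sqrt(983 + 4*sqrt(5))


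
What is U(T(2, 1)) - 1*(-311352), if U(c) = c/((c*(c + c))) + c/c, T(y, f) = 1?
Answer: 622707/2 ≈ 3.1135e+5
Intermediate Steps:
U(c) = 1 + 1/(2*c) (U(c) = c/((c*(2*c))) + 1 = c/((2*c**2)) + 1 = c*(1/(2*c**2)) + 1 = 1/(2*c) + 1 = 1 + 1/(2*c))
U(T(2, 1)) - 1*(-311352) = (1/2 + 1)/1 - 1*(-311352) = 1*(3/2) + 311352 = 3/2 + 311352 = 622707/2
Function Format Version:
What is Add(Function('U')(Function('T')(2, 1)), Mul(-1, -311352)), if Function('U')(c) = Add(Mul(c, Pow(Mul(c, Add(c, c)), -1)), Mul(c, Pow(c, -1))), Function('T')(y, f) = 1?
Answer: Rational(622707, 2) ≈ 3.1135e+5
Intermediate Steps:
Function('U')(c) = Add(1, Mul(Rational(1, 2), Pow(c, -1))) (Function('U')(c) = Add(Mul(c, Pow(Mul(c, Mul(2, c)), -1)), 1) = Add(Mul(c, Pow(Mul(2, Pow(c, 2)), -1)), 1) = Add(Mul(c, Mul(Rational(1, 2), Pow(c, -2))), 1) = Add(Mul(Rational(1, 2), Pow(c, -1)), 1) = Add(1, Mul(Rational(1, 2), Pow(c, -1))))
Add(Function('U')(Function('T')(2, 1)), Mul(-1, -311352)) = Add(Mul(Pow(1, -1), Add(Rational(1, 2), 1)), Mul(-1, -311352)) = Add(Mul(1, Rational(3, 2)), 311352) = Add(Rational(3, 2), 311352) = Rational(622707, 2)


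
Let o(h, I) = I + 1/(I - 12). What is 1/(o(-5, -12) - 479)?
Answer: -24/11785 ≈ -0.0020365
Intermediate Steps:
o(h, I) = I + 1/(-12 + I)
1/(o(-5, -12) - 479) = 1/((1 + (-12)² - 12*(-12))/(-12 - 12) - 479) = 1/((1 + 144 + 144)/(-24) - 479) = 1/(-1/24*289 - 479) = 1/(-289/24 - 479) = 1/(-11785/24) = -24/11785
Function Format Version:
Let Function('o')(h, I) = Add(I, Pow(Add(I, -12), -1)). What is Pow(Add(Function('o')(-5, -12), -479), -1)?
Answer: Rational(-24, 11785) ≈ -0.0020365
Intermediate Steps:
Function('o')(h, I) = Add(I, Pow(Add(-12, I), -1))
Pow(Add(Function('o')(-5, -12), -479), -1) = Pow(Add(Mul(Pow(Add(-12, -12), -1), Add(1, Pow(-12, 2), Mul(-12, -12))), -479), -1) = Pow(Add(Mul(Pow(-24, -1), Add(1, 144, 144)), -479), -1) = Pow(Add(Mul(Rational(-1, 24), 289), -479), -1) = Pow(Add(Rational(-289, 24), -479), -1) = Pow(Rational(-11785, 24), -1) = Rational(-24, 11785)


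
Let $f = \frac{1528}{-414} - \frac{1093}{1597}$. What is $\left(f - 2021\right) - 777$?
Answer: $- \frac{926406401}{330579} \approx -2802.4$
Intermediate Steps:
$f = - \frac{1446359}{330579}$ ($f = 1528 \left(- \frac{1}{414}\right) - \frac{1093}{1597} = - \frac{764}{207} - \frac{1093}{1597} = - \frac{1446359}{330579} \approx -4.3752$)
$\left(f - 2021\right) - 777 = \left(- \frac{1446359}{330579} - 2021\right) - 777 = - \frac{669546518}{330579} - 777 = - \frac{926406401}{330579}$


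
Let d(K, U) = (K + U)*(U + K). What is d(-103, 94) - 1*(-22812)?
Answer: 22893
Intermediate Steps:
d(K, U) = (K + U)**2 (d(K, U) = (K + U)*(K + U) = (K + U)**2)
d(-103, 94) - 1*(-22812) = (-103 + 94)**2 - 1*(-22812) = (-9)**2 + 22812 = 81 + 22812 = 22893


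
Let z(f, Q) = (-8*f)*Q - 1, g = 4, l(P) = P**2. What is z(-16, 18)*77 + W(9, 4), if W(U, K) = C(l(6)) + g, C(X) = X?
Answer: 177371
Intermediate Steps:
W(U, K) = 40 (W(U, K) = 6**2 + 4 = 36 + 4 = 40)
z(f, Q) = -1 - 8*Q*f (z(f, Q) = -8*Q*f - 1 = -1 - 8*Q*f)
z(-16, 18)*77 + W(9, 4) = (-1 - 8*18*(-16))*77 + 40 = (-1 + 2304)*77 + 40 = 2303*77 + 40 = 177331 + 40 = 177371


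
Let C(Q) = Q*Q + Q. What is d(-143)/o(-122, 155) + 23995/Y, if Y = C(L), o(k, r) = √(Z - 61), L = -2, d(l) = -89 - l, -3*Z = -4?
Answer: 23995/2 - 54*I*√537/179 ≈ 11998.0 - 6.9908*I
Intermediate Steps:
Z = 4/3 (Z = -⅓*(-4) = 4/3 ≈ 1.3333)
C(Q) = Q + Q² (C(Q) = Q² + Q = Q + Q²)
o(k, r) = I*√537/3 (o(k, r) = √(4/3 - 61) = √(-179/3) = I*√537/3)
Y = 2 (Y = -2*(1 - 2) = -2*(-1) = 2)
d(-143)/o(-122, 155) + 23995/Y = (-89 - 1*(-143))/((I*√537/3)) + 23995/2 = (-89 + 143)*(-I*√537/179) + 23995*(½) = 54*(-I*√537/179) + 23995/2 = -54*I*√537/179 + 23995/2 = 23995/2 - 54*I*√537/179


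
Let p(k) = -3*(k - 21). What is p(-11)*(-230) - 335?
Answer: -22415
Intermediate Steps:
p(k) = 63 - 3*k (p(k) = -3*(-21 + k) = 63 - 3*k)
p(-11)*(-230) - 335 = (63 - 3*(-11))*(-230) - 335 = (63 + 33)*(-230) - 335 = 96*(-230) - 335 = -22080 - 335 = -22415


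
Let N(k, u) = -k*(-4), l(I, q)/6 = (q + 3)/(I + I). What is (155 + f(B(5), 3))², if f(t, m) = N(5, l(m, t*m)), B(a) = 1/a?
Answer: 30625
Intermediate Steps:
l(I, q) = 3*(3 + q)/I (l(I, q) = 6*((q + 3)/(I + I)) = 6*((3 + q)/((2*I))) = 6*((3 + q)*(1/(2*I))) = 6*((3 + q)/(2*I)) = 3*(3 + q)/I)
N(k, u) = 4*k
f(t, m) = 20 (f(t, m) = 4*5 = 20)
(155 + f(B(5), 3))² = (155 + 20)² = 175² = 30625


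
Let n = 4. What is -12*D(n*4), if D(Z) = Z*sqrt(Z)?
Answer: -768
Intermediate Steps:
D(Z) = Z**(3/2)
-12*D(n*4) = -12*(4*4)**(3/2) = -12*16**(3/2) = -12*64 = -768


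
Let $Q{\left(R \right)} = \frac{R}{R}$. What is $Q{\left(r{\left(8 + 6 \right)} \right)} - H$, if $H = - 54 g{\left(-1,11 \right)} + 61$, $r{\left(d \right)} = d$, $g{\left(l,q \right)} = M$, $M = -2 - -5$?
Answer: $102$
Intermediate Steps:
$M = 3$ ($M = -2 + 5 = 3$)
$g{\left(l,q \right)} = 3$
$Q{\left(R \right)} = 1$
$H = -101$ ($H = \left(-54\right) 3 + 61 = -162 + 61 = -101$)
$Q{\left(r{\left(8 + 6 \right)} \right)} - H = 1 - -101 = 1 + 101 = 102$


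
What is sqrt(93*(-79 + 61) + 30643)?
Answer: sqrt(28969) ≈ 170.20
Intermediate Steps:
sqrt(93*(-79 + 61) + 30643) = sqrt(93*(-18) + 30643) = sqrt(-1674 + 30643) = sqrt(28969)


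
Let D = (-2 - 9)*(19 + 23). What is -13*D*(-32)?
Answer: -192192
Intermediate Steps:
D = -462 (D = -11*42 = -462)
-13*D*(-32) = -13*(-462)*(-32) = 6006*(-32) = -192192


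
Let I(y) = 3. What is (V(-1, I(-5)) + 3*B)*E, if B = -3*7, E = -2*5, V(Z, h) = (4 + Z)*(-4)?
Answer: 750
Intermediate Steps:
V(Z, h) = -16 - 4*Z
E = -10
B = -21
(V(-1, I(-5)) + 3*B)*E = ((-16 - 4*(-1)) + 3*(-21))*(-10) = ((-16 + 4) - 63)*(-10) = (-12 - 63)*(-10) = -75*(-10) = 750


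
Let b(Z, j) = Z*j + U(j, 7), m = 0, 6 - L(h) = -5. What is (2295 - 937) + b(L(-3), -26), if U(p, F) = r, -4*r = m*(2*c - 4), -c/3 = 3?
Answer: 1072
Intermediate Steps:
c = -9 (c = -3*3 = -9)
L(h) = 11 (L(h) = 6 - 1*(-5) = 6 + 5 = 11)
r = 0 (r = -0*(2*(-9) - 4) = -0*(-18 - 4) = -0*(-22) = -1/4*0 = 0)
U(p, F) = 0
b(Z, j) = Z*j (b(Z, j) = Z*j + 0 = Z*j)
(2295 - 937) + b(L(-3), -26) = (2295 - 937) + 11*(-26) = 1358 - 286 = 1072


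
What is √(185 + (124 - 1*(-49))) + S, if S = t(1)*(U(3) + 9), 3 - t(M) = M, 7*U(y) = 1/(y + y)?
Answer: 379/21 + √358 ≈ 36.969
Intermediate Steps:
U(y) = 1/(14*y) (U(y) = 1/(7*(y + y)) = 1/(7*((2*y))) = (1/(2*y))/7 = 1/(14*y))
t(M) = 3 - M
S = 379/21 (S = (3 - 1*1)*((1/14)/3 + 9) = (3 - 1)*((1/14)*(⅓) + 9) = 2*(1/42 + 9) = 2*(379/42) = 379/21 ≈ 18.048)
√(185 + (124 - 1*(-49))) + S = √(185 + (124 - 1*(-49))) + 379/21 = √(185 + (124 + 49)) + 379/21 = √(185 + 173) + 379/21 = √358 + 379/21 = 379/21 + √358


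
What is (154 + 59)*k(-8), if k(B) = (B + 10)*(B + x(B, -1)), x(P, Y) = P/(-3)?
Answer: -2272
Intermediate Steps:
x(P, Y) = -P/3 (x(P, Y) = P*(-⅓) = -P/3)
k(B) = 2*B*(10 + B)/3 (k(B) = (B + 10)*(B - B/3) = (10 + B)*(2*B/3) = 2*B*(10 + B)/3)
(154 + 59)*k(-8) = (154 + 59)*((⅔)*(-8)*(10 - 8)) = 213*((⅔)*(-8)*2) = 213*(-32/3) = -2272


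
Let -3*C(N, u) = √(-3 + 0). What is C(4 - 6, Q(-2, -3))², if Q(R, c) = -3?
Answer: -⅓ ≈ -0.33333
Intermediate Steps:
C(N, u) = -I*√3/3 (C(N, u) = -√(-3 + 0)/3 = -I*√3/3)
C(4 - 6, Q(-2, -3))² = (-I*√3/3)² = -⅓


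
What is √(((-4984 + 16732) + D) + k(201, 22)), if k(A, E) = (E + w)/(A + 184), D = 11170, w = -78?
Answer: √69326510/55 ≈ 151.39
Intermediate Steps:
k(A, E) = (-78 + E)/(184 + A) (k(A, E) = (E - 78)/(A + 184) = (-78 + E)/(184 + A))
√(((-4984 + 16732) + D) + k(201, 22)) = √(((-4984 + 16732) + 11170) + (-78 + 22)/(184 + 201)) = √((11748 + 11170) - 56/385) = √(22918 + (1/385)*(-56)) = √(22918 - 8/55) = √(1260482/55) = √69326510/55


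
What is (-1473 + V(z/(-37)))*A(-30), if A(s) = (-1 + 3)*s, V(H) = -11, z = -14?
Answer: 89040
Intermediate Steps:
A(s) = 2*s
(-1473 + V(z/(-37)))*A(-30) = (-1473 - 11)*(2*(-30)) = -1484*(-60) = 89040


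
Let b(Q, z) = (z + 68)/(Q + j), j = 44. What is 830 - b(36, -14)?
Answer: 33173/40 ≈ 829.33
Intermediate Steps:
b(Q, z) = (68 + z)/(44 + Q) (b(Q, z) = (z + 68)/(Q + 44) = (68 + z)/(44 + Q))
830 - b(36, -14) = 830 - (68 - 14)/(44 + 36) = 830 - 54/80 = 830 - 1*27/40 = 830 - 27/40 = 33173/40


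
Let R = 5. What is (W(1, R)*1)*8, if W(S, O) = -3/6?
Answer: -4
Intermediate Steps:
W(S, O) = -½ (W(S, O) = -3*⅙ = -½)
(W(1, R)*1)*8 = -½*1*8 = -½*8 = -4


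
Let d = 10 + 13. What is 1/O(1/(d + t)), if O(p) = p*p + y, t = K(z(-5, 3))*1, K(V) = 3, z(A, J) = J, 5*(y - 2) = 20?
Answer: 676/4057 ≈ 0.16663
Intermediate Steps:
y = 6 (y = 2 + (⅕)*20 = 2 + 4 = 6)
d = 23
t = 3 (t = 3*1 = 3)
O(p) = 6 + p² (O(p) = p*p + 6 = p² + 6 = 6 + p²)
1/O(1/(d + t)) = 1/(6 + (1/(23 + 3))²) = 1/(6 + (1/26)²) = 1/(6 + 1/676) = 1/(4057/676) = 676/4057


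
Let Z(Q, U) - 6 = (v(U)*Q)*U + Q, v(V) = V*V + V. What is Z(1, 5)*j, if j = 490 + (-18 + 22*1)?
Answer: 77558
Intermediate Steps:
v(V) = V + V**2 (v(V) = V**2 + V = V + V**2)
Z(Q, U) = 6 + Q + Q*U**2*(1 + U) (Z(Q, U) = 6 + (((U*(1 + U))*Q)*U + Q) = 6 + ((Q*U*(1 + U))*U + Q) = 6 + (Q*U**2*(1 + U) + Q) = 6 + (Q + Q*U**2*(1 + U)) = 6 + Q + Q*U**2*(1 + U))
j = 494 (j = 490 + (-18 + 22) = 490 + 4 = 494)
Z(1, 5)*j = (6 + 1 + 1*5**2*(1 + 5))*494 = (6 + 1 + 1*25*6)*494 = (6 + 1 + 150)*494 = 157*494 = 77558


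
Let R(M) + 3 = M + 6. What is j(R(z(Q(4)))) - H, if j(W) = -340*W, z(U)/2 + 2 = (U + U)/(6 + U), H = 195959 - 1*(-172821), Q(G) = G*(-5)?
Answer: -2592680/7 ≈ -3.7038e+5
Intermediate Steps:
Q(G) = -5*G
H = 368780 (H = 195959 + 172821 = 368780)
z(U) = -4 + 4*U/(6 + U) (z(U) = -4 + 2*((U + U)/(6 + U)) = -4 + 2*((2*U)/(6 + U)) = -4 + 2*(2*U/(6 + U)) = -4 + 4*U/(6 + U))
R(M) = 3 + M (R(M) = -3 + (M + 6) = -3 + (6 + M) = 3 + M)
j(R(z(Q(4)))) - H = -340*(3 - 24/(6 - 5*4)) - 1*368780 = -340*(3 - 24/(6 - 20)) - 368780 = -340*(3 - 24/(-14)) - 368780 = -340*(3 - 24*(-1/14)) - 368780 = -340*(3 + 12/7) - 368780 = -340*33/7 - 368780 = -11220/7 - 368780 = -2592680/7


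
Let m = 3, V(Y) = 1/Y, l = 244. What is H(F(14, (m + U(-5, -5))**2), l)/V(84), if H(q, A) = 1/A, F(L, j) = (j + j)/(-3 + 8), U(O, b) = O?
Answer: 21/61 ≈ 0.34426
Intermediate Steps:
F(L, j) = 2*j/5 (F(L, j) = (2*j)/5 = (2*j)*(1/5) = 2*j/5)
H(F(14, (m + U(-5, -5))**2), l)/V(84) = 1/(244*(1/84)) = (1/244)*84 = 21/61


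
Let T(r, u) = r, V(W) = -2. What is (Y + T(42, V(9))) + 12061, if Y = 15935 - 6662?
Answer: 21376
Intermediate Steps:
Y = 9273
(Y + T(42, V(9))) + 12061 = (9273 + 42) + 12061 = 9315 + 12061 = 21376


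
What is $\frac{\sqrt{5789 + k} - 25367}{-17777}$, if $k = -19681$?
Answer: $\frac{25367}{17777} - \frac{2 i \sqrt{3473}}{17777} \approx 1.427 - 0.0066302 i$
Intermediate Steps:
$\frac{\sqrt{5789 + k} - 25367}{-17777} = \frac{\sqrt{5789 - 19681} - 25367}{-17777} = \left(\sqrt{-13892} - 25367\right) \left(- \frac{1}{17777}\right) = \left(2 i \sqrt{3473} - 25367\right) \left(- \frac{1}{17777}\right) = \left(-25367 + 2 i \sqrt{3473}\right) \left(- \frac{1}{17777}\right) = \frac{25367}{17777} - \frac{2 i \sqrt{3473}}{17777}$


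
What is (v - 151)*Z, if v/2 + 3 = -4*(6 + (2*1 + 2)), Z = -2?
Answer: 474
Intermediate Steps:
v = -86 (v = -6 + 2*(-4*(6 + (2*1 + 2))) = -6 + 2*(-4*(6 + (2 + 2))) = -6 + 2*(-4*(6 + 4)) = -6 + 2*(-4*10) = -6 + 2*(-40) = -6 - 80 = -86)
(v - 151)*Z = (-86 - 151)*(-2) = -237*(-2) = 474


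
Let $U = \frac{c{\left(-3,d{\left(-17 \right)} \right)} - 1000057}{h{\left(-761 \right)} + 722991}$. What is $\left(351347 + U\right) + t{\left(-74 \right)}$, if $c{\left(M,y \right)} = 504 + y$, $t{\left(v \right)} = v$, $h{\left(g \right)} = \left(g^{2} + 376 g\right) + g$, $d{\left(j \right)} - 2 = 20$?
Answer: $\frac{118872206388}{338405} \approx 3.5127 \cdot 10^{5}$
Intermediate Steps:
$d{\left(j \right)} = 22$ ($d{\left(j \right)} = 2 + 20 = 22$)
$h{\left(g \right)} = g^{2} + 377 g$
$U = - \frac{333177}{338405}$ ($U = \frac{\left(504 + 22\right) - 1000057}{- 761 \left(377 - 761\right) + 722991} = \frac{526 - 1000057}{\left(-761\right) \left(-384\right) + 722991} = - \frac{999531}{292224 + 722991} = - \frac{999531}{1015215} = \left(-999531\right) \frac{1}{1015215} = - \frac{333177}{338405} \approx -0.98455$)
$\left(351347 + U\right) + t{\left(-74 \right)} = \left(351347 - \frac{333177}{338405}\right) - 74 = \frac{118897248358}{338405} - 74 = \frac{118872206388}{338405}$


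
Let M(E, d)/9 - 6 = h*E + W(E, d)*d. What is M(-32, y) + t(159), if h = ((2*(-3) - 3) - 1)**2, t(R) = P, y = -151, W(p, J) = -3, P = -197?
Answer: -24866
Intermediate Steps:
t(R) = -197
h = 100 (h = ((-6 - 3) - 1)**2 = (-9 - 1)**2 = (-10)**2 = 100)
M(E, d) = 54 - 27*d + 900*E (M(E, d) = 54 + 9*(100*E - 3*d) = 54 + 9*(-3*d + 100*E) = 54 + (-27*d + 900*E) = 54 - 27*d + 900*E)
M(-32, y) + t(159) = (54 - 27*(-151) + 900*(-32)) - 197 = (54 + 4077 - 28800) - 197 = -24669 - 197 = -24866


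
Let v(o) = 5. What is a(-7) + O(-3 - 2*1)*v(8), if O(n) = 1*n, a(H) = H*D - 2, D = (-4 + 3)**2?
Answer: -34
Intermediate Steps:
D = 1 (D = (-1)**2 = 1)
a(H) = -2 + H (a(H) = H*1 - 2 = H - 2 = -2 + H)
O(n) = n
a(-7) + O(-3 - 2*1)*v(8) = (-2 - 7) + (-3 - 2*1)*5 = -9 + (-3 - 2)*5 = -9 - 5*5 = -9 - 25 = -34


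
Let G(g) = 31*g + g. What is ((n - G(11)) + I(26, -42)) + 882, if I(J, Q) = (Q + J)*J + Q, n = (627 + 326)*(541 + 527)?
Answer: 1017876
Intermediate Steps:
G(g) = 32*g
n = 1017804 (n = 953*1068 = 1017804)
I(J, Q) = Q + J*(J + Q) (I(J, Q) = (J + Q)*J + Q = J*(J + Q) + Q = Q + J*(J + Q))
((n - G(11)) + I(26, -42)) + 882 = ((1017804 - 32*11) + (-42 + 26**2 + 26*(-42))) + 882 = ((1017804 - 1*352) + (-42 + 676 - 1092)) + 882 = ((1017804 - 352) - 458) + 882 = (1017452 - 458) + 882 = 1016994 + 882 = 1017876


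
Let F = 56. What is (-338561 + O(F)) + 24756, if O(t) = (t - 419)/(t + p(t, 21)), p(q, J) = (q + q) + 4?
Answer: -53974823/172 ≈ -3.1381e+5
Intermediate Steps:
p(q, J) = 4 + 2*q (p(q, J) = 2*q + 4 = 4 + 2*q)
O(t) = (-419 + t)/(4 + 3*t) (O(t) = (t - 419)/(t + (4 + 2*t)) = (-419 + t)/(4 + 3*t))
(-338561 + O(F)) + 24756 = (-338561 + (-419 + 56)/(4 + 3*56)) + 24756 = (-338561 - 363/(4 + 168)) + 24756 = (-338561 - 363/172) + 24756 = -58232855/172 + 24756 = -53974823/172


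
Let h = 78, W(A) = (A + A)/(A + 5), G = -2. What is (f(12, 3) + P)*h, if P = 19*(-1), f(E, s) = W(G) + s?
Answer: -1352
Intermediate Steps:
W(A) = 2*A/(5 + A) (W(A) = (2*A)/(5 + A) = 2*A/(5 + A))
f(E, s) = -4/3 + s (f(E, s) = 2*(-2)/(5 - 2) + s = 2*(-2)/3 + s = 2*(-2)*(⅓) + s = -4/3 + s)
P = -19
(f(12, 3) + P)*h = ((-4/3 + 3) - 19)*78 = (5/3 - 19)*78 = -52/3*78 = -1352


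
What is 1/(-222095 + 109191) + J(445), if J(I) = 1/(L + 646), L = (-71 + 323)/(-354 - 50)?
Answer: 11338121/7359421432 ≈ 0.0015406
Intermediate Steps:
L = -63/101 (L = 252/(-404) = 252*(-1/404) = -63/101 ≈ -0.62376)
J(I) = 101/65183 (J(I) = 1/(-63/101 + 646) = 1/(65183/101) = 101/65183)
1/(-222095 + 109191) + J(445) = 1/(-222095 + 109191) + 101/65183 = 1/(-112904) + 101/65183 = -1/112904 + 101/65183 = 11338121/7359421432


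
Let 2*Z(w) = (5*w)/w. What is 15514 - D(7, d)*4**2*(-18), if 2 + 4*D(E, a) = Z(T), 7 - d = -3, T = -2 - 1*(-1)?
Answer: 15550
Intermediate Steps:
T = -1 (T = -2 + 1 = -1)
d = 10 (d = 7 - 1*(-3) = 7 + 3 = 10)
Z(w) = 5/2 (Z(w) = ((5*w)/w)/2 = (1/2)*5 = 5/2)
D(E, a) = 1/8 (D(E, a) = -1/2 + (1/4)*(5/2) = -1/2 + 5/8 = 1/8)
15514 - D(7, d)*4**2*(-18) = 15514 - (1/8)*4**2*(-18) = 15514 - (1/8)*16*(-18) = 15514 - 2*(-18) = 15514 - 1*(-36) = 15514 + 36 = 15550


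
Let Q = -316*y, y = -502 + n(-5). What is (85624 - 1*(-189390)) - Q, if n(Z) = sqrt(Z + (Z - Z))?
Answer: 116382 + 316*I*sqrt(5) ≈ 1.1638e+5 + 706.6*I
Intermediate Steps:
n(Z) = sqrt(Z) (n(Z) = sqrt(Z + 0) = sqrt(Z))
y = -502 + I*sqrt(5) (y = -502 + sqrt(-5) = -502 + I*sqrt(5) ≈ -502.0 + 2.2361*I)
Q = 158632 - 316*I*sqrt(5) (Q = -316*(-502 + I*sqrt(5)) = 158632 - 316*I*sqrt(5) ≈ 1.5863e+5 - 706.6*I)
(85624 - 1*(-189390)) - Q = (85624 - 1*(-189390)) - (158632 - 316*I*sqrt(5)) = (85624 + 189390) + (-158632 + 316*I*sqrt(5)) = 275014 + (-158632 + 316*I*sqrt(5)) = 116382 + 316*I*sqrt(5)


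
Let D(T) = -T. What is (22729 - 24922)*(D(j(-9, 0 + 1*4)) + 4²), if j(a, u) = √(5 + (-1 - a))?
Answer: -35088 + 2193*√13 ≈ -27181.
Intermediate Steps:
j(a, u) = √(4 - a)
(22729 - 24922)*(D(j(-9, 0 + 1*4)) + 4²) = (22729 - 24922)*(-√(4 - 1*(-9)) + 4²) = -2193*(-√(4 + 9) + 16) = -2193*(-√13 + 16) = -2193*(16 - √13) = -35088 + 2193*√13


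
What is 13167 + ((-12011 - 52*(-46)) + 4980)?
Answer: 8528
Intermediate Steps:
13167 + ((-12011 - 52*(-46)) + 4980) = 13167 + ((-12011 + 2392) + 4980) = 13167 + (-9619 + 4980) = 13167 - 4639 = 8528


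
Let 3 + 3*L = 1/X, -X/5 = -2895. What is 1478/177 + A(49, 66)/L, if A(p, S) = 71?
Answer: -8161717/130272 ≈ -62.651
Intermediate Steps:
X = 14475 (X = -5*(-2895) = 14475)
L = -43424/43425 (L = -1 + (⅓)/14475 = -1 + (⅓)*(1/14475) = -1 + 1/43425 = -43424/43425 ≈ -0.99998)
1478/177 + A(49, 66)/L = 1478/177 + 71/(-43424/43425) = 1478*(1/177) + 71*(-43425/43424) = 1478/177 - 3083175/43424 = -8161717/130272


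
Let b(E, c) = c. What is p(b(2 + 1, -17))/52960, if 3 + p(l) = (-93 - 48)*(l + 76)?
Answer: -4161/26480 ≈ -0.15714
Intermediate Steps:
p(l) = -10719 - 141*l (p(l) = -3 + (-93 - 48)*(l + 76) = -3 - 141*(76 + l) = -3 + (-10716 - 141*l) = -10719 - 141*l)
p(b(2 + 1, -17))/52960 = (-10719 - 141*(-17))/52960 = (-10719 + 2397)*(1/52960) = -8322*1/52960 = -4161/26480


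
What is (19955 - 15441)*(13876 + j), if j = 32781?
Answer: 210609698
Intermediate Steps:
(19955 - 15441)*(13876 + j) = (19955 - 15441)*(13876 + 32781) = 4514*46657 = 210609698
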